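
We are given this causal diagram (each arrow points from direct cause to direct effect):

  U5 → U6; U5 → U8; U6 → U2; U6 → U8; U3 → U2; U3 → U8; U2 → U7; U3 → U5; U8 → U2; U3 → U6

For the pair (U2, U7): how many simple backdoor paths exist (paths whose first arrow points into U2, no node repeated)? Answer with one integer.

A backdoor path from U2 to U7 is any simple undirected path whose first edge points into U2 (i.e. leaves U2 via a parent).
Parents of U2: {U3, U6, U8}.
No simple path from any parent of U2 reaches U7 without revisiting U2, so there are no backdoor paths.

0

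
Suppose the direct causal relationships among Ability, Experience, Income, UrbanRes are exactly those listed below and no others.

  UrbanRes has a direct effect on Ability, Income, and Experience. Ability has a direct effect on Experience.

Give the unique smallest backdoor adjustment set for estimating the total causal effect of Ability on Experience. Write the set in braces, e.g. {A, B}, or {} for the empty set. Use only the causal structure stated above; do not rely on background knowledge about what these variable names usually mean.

Variables eligible for adjustment (non-descendants of Ability, excluding Ability and Experience): {Income, UrbanRes}.
Backdoor paths from Ability to Experience:
  P1: Ability <- UrbanRes -> Experience
The empty set is not sufficient: P1 (Ability <- UrbanRes -> Experience) has no collider blocking it and no conditioned non-collider, so it is open.
Try {UrbanRes}:
  P1: blocked at fork node UrbanRes ∈ conditioning set.
{UrbanRes} contains no descendant of Ability and blocks every backdoor path.
No other singleton works — e.g. {Income} leaves P1 open — so {UrbanRes} is the unique smallest valid adjustment set.

{UrbanRes}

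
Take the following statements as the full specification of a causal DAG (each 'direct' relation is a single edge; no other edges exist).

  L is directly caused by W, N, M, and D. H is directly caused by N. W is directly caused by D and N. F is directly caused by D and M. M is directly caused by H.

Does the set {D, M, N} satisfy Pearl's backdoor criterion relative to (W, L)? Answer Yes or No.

Yes

Backdoor paths from W to L (paths whose first edge points into W):
  P1: W <- N -> H -> M -> L
  P2: W <- N -> H -> M -> F <- D -> L
  P3: W <- N -> L
  P4: W <- D -> L
  P5: W <- D -> F <- M <- H <- N -> L
  P6: W <- D -> F <- M -> L
Condition 1 (no descendant of W in the set): holds — descendants of W are {L}; none are in {D, M, N}.
Condition 2 (every backdoor path blocked by {D, M, N}):
  P1: blocked at fork node N ∈ conditioning set.
  P2: blocked at fork node N ∈ conditioning set.
  P3: blocked at fork node N ∈ conditioning set.
  P4: blocked at fork node D ∈ conditioning set.
  P5: blocked at fork node D ∈ conditioning set.
  P6: blocked at fork node D ∈ conditioning set.
{D, M, N} satisfies the backdoor criterion.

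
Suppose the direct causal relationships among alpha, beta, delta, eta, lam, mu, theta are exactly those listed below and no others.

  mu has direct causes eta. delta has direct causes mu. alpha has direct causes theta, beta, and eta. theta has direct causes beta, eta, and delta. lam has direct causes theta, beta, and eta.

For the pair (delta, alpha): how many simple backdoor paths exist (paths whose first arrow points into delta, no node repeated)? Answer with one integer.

8

A backdoor path from delta to alpha is any simple undirected path whose first edge points into delta (i.e. leaves delta via a parent).
Parents of delta: {mu}.
Enumerating:
  P1: delta <- mu <- eta -> theta <- beta -> alpha
  P2: delta <- mu <- eta -> theta -> lam <- beta -> alpha
  P3: delta <- mu <- eta -> theta -> alpha
  P4: delta <- mu <- eta -> lam <- beta -> theta -> alpha
  P5: delta <- mu <- eta -> lam <- beta -> alpha
  P6: delta <- mu <- eta -> lam <- theta <- beta -> alpha
  P7: delta <- mu <- eta -> lam <- theta -> alpha
  P8: delta <- mu <- eta -> alpha
That exhausts the simple backdoor paths. Count: 8.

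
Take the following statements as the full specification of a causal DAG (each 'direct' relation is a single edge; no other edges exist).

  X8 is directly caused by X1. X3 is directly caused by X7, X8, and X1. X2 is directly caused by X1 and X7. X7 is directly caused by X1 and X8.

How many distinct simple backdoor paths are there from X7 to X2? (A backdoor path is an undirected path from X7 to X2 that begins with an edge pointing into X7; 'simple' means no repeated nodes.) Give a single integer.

A backdoor path from X7 to X2 is any simple undirected path whose first edge points into X7 (i.e. leaves X7 via a parent).
Parents of X7: {X1, X8}.
Enumerating:
  P1: X7 <- X1 -> X2
  P2: X7 <- X8 <- X1 -> X2
  P3: X7 <- X8 -> X3 <- X1 -> X2
That exhausts the simple backdoor paths. Count: 3.

3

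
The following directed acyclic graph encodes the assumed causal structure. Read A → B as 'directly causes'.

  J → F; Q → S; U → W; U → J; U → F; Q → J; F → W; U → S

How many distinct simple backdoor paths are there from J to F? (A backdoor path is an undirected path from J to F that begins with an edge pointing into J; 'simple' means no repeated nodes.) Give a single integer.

A backdoor path from J to F is any simple undirected path whose first edge points into J (i.e. leaves J via a parent).
Parents of J: {Q, U}.
Enumerating:
  P1: J <- Q -> S <- U -> F
  P2: J <- Q -> S <- U -> W <- F
  P3: J <- U -> F
  P4: J <- U -> W <- F
That exhausts the simple backdoor paths. Count: 4.

4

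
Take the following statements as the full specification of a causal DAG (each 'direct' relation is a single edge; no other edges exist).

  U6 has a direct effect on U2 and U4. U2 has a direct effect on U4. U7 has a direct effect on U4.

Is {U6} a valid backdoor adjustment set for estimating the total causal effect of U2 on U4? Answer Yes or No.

Yes

Backdoor paths from U2 to U4 (paths whose first edge points into U2):
  P1: U2 <- U6 -> U4
Condition 1 (no descendant of U2 in the set): holds — descendants of U2 are {U4}; none are in {U6}.
Condition 2 (every backdoor path blocked by {U6}):
  P1: blocked at fork node U6 ∈ conditioning set.
{U6} satisfies the backdoor criterion.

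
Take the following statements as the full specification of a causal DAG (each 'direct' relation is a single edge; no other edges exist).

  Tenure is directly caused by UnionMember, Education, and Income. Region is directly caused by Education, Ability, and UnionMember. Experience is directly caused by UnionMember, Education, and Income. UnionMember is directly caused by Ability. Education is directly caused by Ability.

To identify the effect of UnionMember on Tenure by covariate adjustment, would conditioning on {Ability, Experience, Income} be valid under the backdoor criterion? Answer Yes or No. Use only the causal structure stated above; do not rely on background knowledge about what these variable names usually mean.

Backdoor paths from UnionMember to Tenure (paths whose first edge points into UnionMember):
  P1: UnionMember <- Ability -> Education -> Experience <- Income -> Tenure
  P2: UnionMember <- Ability -> Education -> Tenure
  P3: UnionMember <- Ability -> Region <- Education -> Experience <- Income -> Tenure
  P4: UnionMember <- Ability -> Region <- Education -> Tenure
Condition 1 (no descendant of UnionMember in the set): FAILS — Experience is a descendant of UnionMember.
Condition 2 (every backdoor path blocked by {Ability, Experience, Income}):
  P1: blocked at fork node Ability ∈ conditioning set.
  P2: blocked at fork node Ability ∈ conditioning set.
  P3: blocked at fork node Ability ∈ conditioning set.
  P4: blocked at fork node Ability ∈ conditioning set.
{Ability, Experience, Income} does not satisfy the backdoor criterion.

No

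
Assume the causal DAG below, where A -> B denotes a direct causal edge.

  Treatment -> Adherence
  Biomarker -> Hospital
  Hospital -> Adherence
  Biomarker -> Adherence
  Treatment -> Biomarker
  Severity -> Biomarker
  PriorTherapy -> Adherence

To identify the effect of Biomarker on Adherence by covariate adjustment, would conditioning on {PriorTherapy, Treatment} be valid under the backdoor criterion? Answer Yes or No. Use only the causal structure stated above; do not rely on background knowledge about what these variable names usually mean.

Yes

Backdoor paths from Biomarker to Adherence (paths whose first edge points into Biomarker):
  P1: Biomarker <- Treatment -> Adherence
Condition 1 (no descendant of Biomarker in the set): holds — descendants of Biomarker are {Adherence, Hospital}; none are in {PriorTherapy, Treatment}.
Condition 2 (every backdoor path blocked by {PriorTherapy, Treatment}):
  P1: blocked at fork node Treatment ∈ conditioning set.
{PriorTherapy, Treatment} satisfies the backdoor criterion.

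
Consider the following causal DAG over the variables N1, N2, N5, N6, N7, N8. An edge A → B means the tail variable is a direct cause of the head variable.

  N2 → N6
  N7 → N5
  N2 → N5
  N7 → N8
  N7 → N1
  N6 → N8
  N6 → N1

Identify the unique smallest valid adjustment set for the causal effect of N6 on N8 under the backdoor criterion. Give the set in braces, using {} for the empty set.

Variables eligible for adjustment (non-descendants of N6, excluding N6 and N8): {N2, N5, N7}.
Backdoor paths from N6 to N8:
  P1: N6 <- N2 -> N5 <- N7 -> N8
Each backdoor path contains an unconditioned collider, so every path is already blocked with the empty conditioning set:
  P1: blocked at collider N5 (neither it nor any descendant is in the conditioning set).
The empty set is therefore the unique smallest valid set.

{}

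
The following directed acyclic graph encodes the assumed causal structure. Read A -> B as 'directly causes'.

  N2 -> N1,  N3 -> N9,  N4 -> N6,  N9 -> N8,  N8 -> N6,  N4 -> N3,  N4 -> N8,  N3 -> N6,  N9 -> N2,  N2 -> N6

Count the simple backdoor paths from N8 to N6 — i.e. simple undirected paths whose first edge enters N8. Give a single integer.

A backdoor path from N8 to N6 is any simple undirected path whose first edge points into N8 (i.e. leaves N8 via a parent).
Parents of N8: {N4, N9}.
Enumerating:
  P1: N8 <- N4 -> N3 -> N9 -> N2 -> N6
  P2: N8 <- N4 -> N3 -> N6
  P3: N8 <- N4 -> N6
  P4: N8 <- N9 <- N3 <- N4 -> N6
  P5: N8 <- N9 <- N3 -> N6
  P6: N8 <- N9 -> N2 -> N6
That exhausts the simple backdoor paths. Count: 6.

6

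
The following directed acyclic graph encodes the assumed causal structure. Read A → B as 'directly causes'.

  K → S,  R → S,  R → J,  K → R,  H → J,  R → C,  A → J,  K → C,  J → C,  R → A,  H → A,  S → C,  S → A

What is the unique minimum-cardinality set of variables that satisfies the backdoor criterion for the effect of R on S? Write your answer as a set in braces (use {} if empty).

Variables eligible for adjustment (non-descendants of R, excluding R and S): {H, K}.
Backdoor paths from R to S:
  P1: R <- K -> S
  P2: R <- K -> C <- S
  P3: R <- K -> C <- J <- H -> A <- S
  P4: R <- K -> C <- J <- A <- S
The empty set is not sufficient: P1 (R <- K -> S) has no collider blocking it and no conditioned non-collider, so it is open.
Try {K}:
  P1: blocked at fork node K ∈ conditioning set.
  P2: blocked at fork node K ∈ conditioning set.
  P3: blocked at fork node K ∈ conditioning set.
  P4: blocked at fork node K ∈ conditioning set.
{K} contains no descendant of R and blocks every backdoor path.
No other singleton works — e.g. {H} leaves P1 open — so {K} is the unique smallest valid adjustment set.

{K}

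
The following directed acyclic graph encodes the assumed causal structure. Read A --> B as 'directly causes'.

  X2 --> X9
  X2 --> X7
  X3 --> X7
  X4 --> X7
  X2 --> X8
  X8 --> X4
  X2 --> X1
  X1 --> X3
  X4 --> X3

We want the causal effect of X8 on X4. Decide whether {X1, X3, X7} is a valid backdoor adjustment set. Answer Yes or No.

No

Backdoor paths from X8 to X4 (paths whose first edge points into X8):
  P1: X8 <- X2 -> X1 -> X3 <- X4
  P2: X8 <- X2 -> X1 -> X3 -> X7 <- X4
  P3: X8 <- X2 -> X7 <- X4
  P4: X8 <- X2 -> X7 <- X3 <- X4
Condition 1 (no descendant of X8 in the set): FAILS — X3 and X7 are descendants of X8.
Condition 2 (every backdoor path blocked by {X1, X3, X7}):
  P1: blocked at chain node X1 ∈ conditioning set.
  P2: blocked at chain node X1 ∈ conditioning set.
  P3: open — collider(s) X7 are conditioned on (or have a conditioned descendant) and no non-collider on the path is in the set.
  P4: blocked at chain node X3 ∈ conditioning set.
{X1, X3, X7} does not satisfy the backdoor criterion.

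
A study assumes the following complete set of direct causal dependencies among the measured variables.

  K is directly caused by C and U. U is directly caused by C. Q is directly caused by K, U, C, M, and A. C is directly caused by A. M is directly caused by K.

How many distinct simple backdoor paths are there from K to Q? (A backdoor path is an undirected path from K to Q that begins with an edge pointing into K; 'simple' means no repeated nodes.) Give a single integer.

A backdoor path from K to Q is any simple undirected path whose first edge points into K (i.e. leaves K via a parent).
Parents of K: {C, U}.
Enumerating:
  P1: K <- C <- A -> Q
  P2: K <- C -> U -> Q
  P3: K <- C -> Q
  P4: K <- U <- C <- A -> Q
  P5: K <- U <- C -> Q
  P6: K <- U -> Q
That exhausts the simple backdoor paths. Count: 6.

6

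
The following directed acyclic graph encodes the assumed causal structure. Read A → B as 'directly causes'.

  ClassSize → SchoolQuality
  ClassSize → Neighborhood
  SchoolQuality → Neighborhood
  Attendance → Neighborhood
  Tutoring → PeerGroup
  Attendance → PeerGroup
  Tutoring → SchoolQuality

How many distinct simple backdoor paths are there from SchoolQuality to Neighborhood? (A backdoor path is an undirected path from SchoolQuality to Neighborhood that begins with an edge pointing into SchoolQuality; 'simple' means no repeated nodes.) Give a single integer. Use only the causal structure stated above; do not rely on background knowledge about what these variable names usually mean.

2

A backdoor path from SchoolQuality to Neighborhood is any simple undirected path whose first edge points into SchoolQuality (i.e. leaves SchoolQuality via a parent).
Parents of SchoolQuality: {ClassSize, Tutoring}.
Enumerating:
  P1: SchoolQuality <- Tutoring -> PeerGroup <- Attendance -> Neighborhood
  P2: SchoolQuality <- ClassSize -> Neighborhood
That exhausts the simple backdoor paths. Count: 2.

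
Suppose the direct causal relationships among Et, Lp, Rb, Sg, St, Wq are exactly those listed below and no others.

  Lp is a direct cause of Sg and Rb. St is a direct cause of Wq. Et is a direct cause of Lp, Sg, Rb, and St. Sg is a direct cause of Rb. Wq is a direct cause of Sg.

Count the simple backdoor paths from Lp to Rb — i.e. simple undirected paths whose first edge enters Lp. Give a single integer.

3

A backdoor path from Lp to Rb is any simple undirected path whose first edge points into Lp (i.e. leaves Lp via a parent).
Parents of Lp: {Et}.
Enumerating:
  P1: Lp <- Et -> St -> Wq -> Sg -> Rb
  P2: Lp <- Et -> Sg -> Rb
  P3: Lp <- Et -> Rb
That exhausts the simple backdoor paths. Count: 3.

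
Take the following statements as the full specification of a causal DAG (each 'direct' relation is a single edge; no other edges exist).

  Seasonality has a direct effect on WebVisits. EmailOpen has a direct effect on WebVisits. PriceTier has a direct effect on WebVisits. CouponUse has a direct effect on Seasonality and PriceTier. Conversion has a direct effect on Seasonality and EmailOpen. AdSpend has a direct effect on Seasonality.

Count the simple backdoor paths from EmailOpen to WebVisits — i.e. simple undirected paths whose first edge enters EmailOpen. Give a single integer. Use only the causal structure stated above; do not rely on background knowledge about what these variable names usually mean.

2

A backdoor path from EmailOpen to WebVisits is any simple undirected path whose first edge points into EmailOpen (i.e. leaves EmailOpen via a parent).
Parents of EmailOpen: {Conversion}.
Enumerating:
  P1: EmailOpen <- Conversion -> Seasonality <- CouponUse -> PriceTier -> WebVisits
  P2: EmailOpen <- Conversion -> Seasonality -> WebVisits
That exhausts the simple backdoor paths. Count: 2.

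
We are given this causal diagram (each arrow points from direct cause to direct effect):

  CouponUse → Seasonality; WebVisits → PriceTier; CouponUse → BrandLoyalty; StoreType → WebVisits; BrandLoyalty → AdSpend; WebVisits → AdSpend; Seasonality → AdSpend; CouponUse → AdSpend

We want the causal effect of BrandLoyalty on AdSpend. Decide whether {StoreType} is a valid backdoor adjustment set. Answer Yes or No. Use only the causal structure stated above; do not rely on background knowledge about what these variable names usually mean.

Backdoor paths from BrandLoyalty to AdSpend (paths whose first edge points into BrandLoyalty):
  P1: BrandLoyalty <- CouponUse -> Seasonality -> AdSpend
  P2: BrandLoyalty <- CouponUse -> AdSpend
Condition 1 (no descendant of BrandLoyalty in the set): holds — descendants of BrandLoyalty are {AdSpend}; none are in {StoreType}.
Condition 2 (every backdoor path blocked by {StoreType}):
  P1: open — no interior node is in the conditioning set.
  P2: open — no interior node is in the conditioning set.
{StoreType} does not satisfy the backdoor criterion.

No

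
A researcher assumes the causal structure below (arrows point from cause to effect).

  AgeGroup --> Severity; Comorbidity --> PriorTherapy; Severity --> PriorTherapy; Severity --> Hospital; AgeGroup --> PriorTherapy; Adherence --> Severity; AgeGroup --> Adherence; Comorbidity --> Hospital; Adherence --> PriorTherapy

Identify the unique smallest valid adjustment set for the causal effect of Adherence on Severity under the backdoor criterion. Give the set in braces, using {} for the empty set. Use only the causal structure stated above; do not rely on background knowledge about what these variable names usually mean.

Variables eligible for adjustment (non-descendants of Adherence, excluding Adherence and Severity): {AgeGroup, Comorbidity}.
Backdoor paths from Adherence to Severity:
  P1: Adherence <- AgeGroup -> Severity
  P2: Adherence <- AgeGroup -> PriorTherapy <- Severity
  P3: Adherence <- AgeGroup -> PriorTherapy <- Comorbidity -> Hospital <- Severity
The empty set is not sufficient: P1 (Adherence <- AgeGroup -> Severity) has no collider blocking it and no conditioned non-collider, so it is open.
Try {AgeGroup}:
  P1: blocked at fork node AgeGroup ∈ conditioning set.
  P2: blocked at fork node AgeGroup ∈ conditioning set.
  P3: blocked at fork node AgeGroup ∈ conditioning set.
{AgeGroup} contains no descendant of Adherence and blocks every backdoor path.
No other singleton works — e.g. {Comorbidity} leaves P1 open — so {AgeGroup} is the unique smallest valid adjustment set.

{AgeGroup}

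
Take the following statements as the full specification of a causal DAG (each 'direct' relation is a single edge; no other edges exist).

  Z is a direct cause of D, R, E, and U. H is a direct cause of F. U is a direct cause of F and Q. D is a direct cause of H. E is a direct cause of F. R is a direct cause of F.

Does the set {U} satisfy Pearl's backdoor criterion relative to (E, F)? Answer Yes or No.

No

Backdoor paths from E to F (paths whose first edge points into E):
  P1: E <- Z -> D -> H -> F
  P2: E <- Z -> U -> F
  P3: E <- Z -> R -> F
Condition 1 (no descendant of E in the set): holds — descendants of E are {F}; none are in {U}.
Condition 2 (every backdoor path blocked by {U}):
  P1: open — no interior node is in the conditioning set.
  P2: blocked at chain node U ∈ conditioning set.
  P3: open — no interior node is in the conditioning set.
{U} does not satisfy the backdoor criterion.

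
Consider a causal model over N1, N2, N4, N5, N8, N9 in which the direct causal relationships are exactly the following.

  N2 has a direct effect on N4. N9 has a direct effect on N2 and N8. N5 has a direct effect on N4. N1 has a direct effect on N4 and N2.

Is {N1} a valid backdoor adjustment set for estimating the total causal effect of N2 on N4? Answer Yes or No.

Backdoor paths from N2 to N4 (paths whose first edge points into N2):
  P1: N2 <- N1 -> N4
Condition 1 (no descendant of N2 in the set): holds — descendants of N2 are {N4}; none are in {N1}.
Condition 2 (every backdoor path blocked by {N1}):
  P1: blocked at fork node N1 ∈ conditioning set.
{N1} satisfies the backdoor criterion.

Yes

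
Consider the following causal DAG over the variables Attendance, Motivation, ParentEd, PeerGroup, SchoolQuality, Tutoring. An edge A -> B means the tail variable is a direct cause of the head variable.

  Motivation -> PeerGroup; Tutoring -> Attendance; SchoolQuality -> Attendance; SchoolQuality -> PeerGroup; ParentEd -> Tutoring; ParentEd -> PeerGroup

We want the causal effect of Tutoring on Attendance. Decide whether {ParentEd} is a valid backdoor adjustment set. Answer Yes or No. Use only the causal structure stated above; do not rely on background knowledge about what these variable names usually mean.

Yes

Backdoor paths from Tutoring to Attendance (paths whose first edge points into Tutoring):
  P1: Tutoring <- ParentEd -> PeerGroup <- SchoolQuality -> Attendance
Condition 1 (no descendant of Tutoring in the set): holds — descendants of Tutoring are {Attendance}; none are in {ParentEd}.
Condition 2 (every backdoor path blocked by {ParentEd}):
  P1: blocked at fork node ParentEd ∈ conditioning set.
{ParentEd} satisfies the backdoor criterion.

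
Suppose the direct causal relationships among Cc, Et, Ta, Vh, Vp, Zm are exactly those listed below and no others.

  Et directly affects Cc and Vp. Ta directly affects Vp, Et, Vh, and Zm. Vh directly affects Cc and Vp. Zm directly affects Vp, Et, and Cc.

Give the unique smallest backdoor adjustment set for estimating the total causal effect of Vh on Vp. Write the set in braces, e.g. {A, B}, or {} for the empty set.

{Ta}

Variables eligible for adjustment (non-descendants of Vh, excluding Vh and Vp): {Et, Ta, Zm}.
Backdoor paths from Vh to Vp:
  P1: Vh <- Ta -> Zm -> Et -> Vp
  P2: Vh <- Ta -> Zm -> Vp
  P3: Vh <- Ta -> Zm -> Cc <- Et -> Vp
  P4: Vh <- Ta -> Et <- Zm -> Vp
  P5: Vh <- Ta -> Et -> Vp
  P6: Vh <- Ta -> Et -> Cc <- Zm -> Vp
  P7: Vh <- Ta -> Vp
The empty set is not sufficient: P1 (Vh <- Ta -> Zm -> Et -> Vp) has no collider blocking it and no conditioned non-collider, so it is open.
Try {Ta}:
  P1: blocked at fork node Ta ∈ conditioning set.
  P2: blocked at fork node Ta ∈ conditioning set.
  P3: blocked at fork node Ta ∈ conditioning set.
  P4: blocked at fork node Ta ∈ conditioning set.
  P5: blocked at fork node Ta ∈ conditioning set.
  P6: blocked at fork node Ta ∈ conditioning set.
  P7: blocked at fork node Ta ∈ conditioning set.
{Ta} contains no descendant of Vh and blocks every backdoor path.
No other singleton works — e.g. {Zm} leaves P5 open — so {Ta} is the unique smallest valid adjustment set.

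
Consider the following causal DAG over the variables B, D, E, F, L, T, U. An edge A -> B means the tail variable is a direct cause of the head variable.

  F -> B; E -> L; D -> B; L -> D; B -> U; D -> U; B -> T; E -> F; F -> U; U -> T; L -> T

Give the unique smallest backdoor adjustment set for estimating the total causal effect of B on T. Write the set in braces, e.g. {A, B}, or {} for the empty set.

{D, F}

Variables eligible for adjustment (non-descendants of B, excluding B and T): {D, E, F, L}.
Backdoor paths from B to T:
  P1: B <- F <- E -> L -> D -> U -> T
  P2: B <- F <- E -> L -> T
  P3: B <- F -> U <- D <- L -> T
  P4: B <- F -> U -> T
  P5: B <- D <- L <- E -> F -> U -> T
  P6: B <- D <- L -> T
  P7: B <- D -> U <- F <- E -> L -> T
  P8: B <- D -> U -> T
The empty set is not sufficient: P1 (B <- F <- E -> L -> D -> U -> T) has no collider blocking it and no conditioned non-collider, so it is open.
Try {D, F}:
  P1: blocked at chain node F ∈ conditioning set.
  P2: blocked at chain node F ∈ conditioning set.
  P3: blocked at fork node F ∈ conditioning set.
  P4: blocked at fork node F ∈ conditioning set.
  P5: blocked at chain node D ∈ conditioning set.
  P6: blocked at chain node D ∈ conditioning set.
  P7: blocked at fork node D ∈ conditioning set.
  P8: blocked at fork node D ∈ conditioning set.
{D, F} contains no descendant of B and blocks every backdoor path.
Every element of {D, F} is needed (dropping D leaves P6 open; dropping F leaves P2 open), so no proper subset is valid.
Among all size-2 subsets of the eligible variables, only {D, F} blocks every backdoor path, so it is the unique smallest valid adjustment set.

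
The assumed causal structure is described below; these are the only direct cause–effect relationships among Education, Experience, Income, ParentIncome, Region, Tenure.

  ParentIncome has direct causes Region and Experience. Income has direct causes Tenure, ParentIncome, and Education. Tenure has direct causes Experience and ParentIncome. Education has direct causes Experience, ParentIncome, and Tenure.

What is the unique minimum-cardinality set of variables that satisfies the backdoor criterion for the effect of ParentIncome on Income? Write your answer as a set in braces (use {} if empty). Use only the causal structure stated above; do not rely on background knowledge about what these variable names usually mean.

{Experience}

Variables eligible for adjustment (non-descendants of ParentIncome, excluding ParentIncome and Income): {Experience, Region}.
Backdoor paths from ParentIncome to Income:
  P1: ParentIncome <- Experience -> Tenure -> Education -> Income
  P2: ParentIncome <- Experience -> Tenure -> Income
  P3: ParentIncome <- Experience -> Education <- Tenure -> Income
  P4: ParentIncome <- Experience -> Education -> Income
The empty set is not sufficient: P1 (ParentIncome <- Experience -> Tenure -> Education -> Income) has no collider blocking it and no conditioned non-collider, so it is open.
Try {Experience}:
  P1: blocked at fork node Experience ∈ conditioning set.
  P2: blocked at fork node Experience ∈ conditioning set.
  P3: blocked at fork node Experience ∈ conditioning set.
  P4: blocked at fork node Experience ∈ conditioning set.
{Experience} contains no descendant of ParentIncome and blocks every backdoor path.
No other singleton works — e.g. {Region} leaves P1 open — so {Experience} is the unique smallest valid adjustment set.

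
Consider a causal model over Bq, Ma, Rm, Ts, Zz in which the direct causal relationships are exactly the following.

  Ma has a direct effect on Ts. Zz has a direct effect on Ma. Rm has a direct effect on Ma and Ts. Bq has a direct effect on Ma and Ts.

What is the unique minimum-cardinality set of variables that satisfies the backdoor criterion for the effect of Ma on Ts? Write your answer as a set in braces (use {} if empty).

{Bq, Rm}

Variables eligible for adjustment (non-descendants of Ma, excluding Ma and Ts): {Bq, Rm, Zz}.
Backdoor paths from Ma to Ts:
  P1: Ma <- Rm -> Ts
  P2: Ma <- Bq -> Ts
The empty set is not sufficient: P1 (Ma <- Rm -> Ts) has no collider blocking it and no conditioned non-collider, so it is open.
Try {Bq, Rm}:
  P1: blocked at fork node Rm ∈ conditioning set.
  P2: blocked at fork node Bq ∈ conditioning set.
{Bq, Rm} contains no descendant of Ma and blocks every backdoor path.
Every element of {Bq, Rm} is needed (dropping Bq leaves P2 open; dropping Rm leaves P1 open), so no proper subset is valid.
Among all size-2 subsets of the eligible variables, only {Bq, Rm} blocks every backdoor path, so it is the unique smallest valid adjustment set.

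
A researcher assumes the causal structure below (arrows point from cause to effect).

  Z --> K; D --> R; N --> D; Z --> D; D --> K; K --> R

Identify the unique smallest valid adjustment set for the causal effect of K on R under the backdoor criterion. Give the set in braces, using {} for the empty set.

Variables eligible for adjustment (non-descendants of K, excluding K and R): {D, N, Z}.
Backdoor paths from K to R:
  P1: K <- Z -> D -> R
  P2: K <- D -> R
The empty set is not sufficient: P1 (K <- Z -> D -> R) has no collider blocking it and no conditioned non-collider, so it is open.
Try {D}:
  P1: blocked at chain node D ∈ conditioning set.
  P2: blocked at fork node D ∈ conditioning set.
{D} contains no descendant of K and blocks every backdoor path.
No other singleton works — e.g. {N} leaves P1 open — so {D} is the unique smallest valid adjustment set.

{D}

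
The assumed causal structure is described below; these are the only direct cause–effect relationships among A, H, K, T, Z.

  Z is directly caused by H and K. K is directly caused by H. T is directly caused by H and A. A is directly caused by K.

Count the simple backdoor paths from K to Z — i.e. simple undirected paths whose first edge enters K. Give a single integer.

1

A backdoor path from K to Z is any simple undirected path whose first edge points into K (i.e. leaves K via a parent).
Parents of K: {H}.
Enumerating:
  P1: K <- H -> Z
That exhausts the simple backdoor paths. Count: 1.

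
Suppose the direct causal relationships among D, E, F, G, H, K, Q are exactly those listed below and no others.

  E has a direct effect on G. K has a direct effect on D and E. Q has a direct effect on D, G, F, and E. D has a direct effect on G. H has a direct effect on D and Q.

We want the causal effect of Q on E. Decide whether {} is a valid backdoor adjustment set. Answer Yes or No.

Yes

Backdoor paths from Q to E (paths whose first edge points into Q):
  P1: Q <- H -> D <- K -> E
  P2: Q <- H -> D -> G <- E
Condition 1 (no descendant of Q in the set): holds — descendants of Q are {D, E, F, G}; none are in {}.
Condition 2 (every backdoor path blocked by {}):
  P1: blocked at collider D (neither it nor any descendant is in the conditioning set).
  P2: blocked at collider G (neither it nor any descendant is in the conditioning set).
{} satisfies the backdoor criterion.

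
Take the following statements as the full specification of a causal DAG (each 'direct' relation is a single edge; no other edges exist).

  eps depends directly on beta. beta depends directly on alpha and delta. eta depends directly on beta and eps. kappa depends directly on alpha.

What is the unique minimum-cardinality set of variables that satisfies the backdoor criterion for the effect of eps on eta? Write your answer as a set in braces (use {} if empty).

Variables eligible for adjustment (non-descendants of eps, excluding eps and eta): {alpha, beta, delta, kappa}.
Backdoor paths from eps to eta:
  P1: eps <- beta -> eta
The empty set is not sufficient: P1 (eps <- beta -> eta) has no collider blocking it and no conditioned non-collider, so it is open.
Try {beta}:
  P1: blocked at fork node beta ∈ conditioning set.
{beta} contains no descendant of eps and blocks every backdoor path.
No other singleton works — e.g. {delta} leaves P1 open — so {beta} is the unique smallest valid adjustment set.

{beta}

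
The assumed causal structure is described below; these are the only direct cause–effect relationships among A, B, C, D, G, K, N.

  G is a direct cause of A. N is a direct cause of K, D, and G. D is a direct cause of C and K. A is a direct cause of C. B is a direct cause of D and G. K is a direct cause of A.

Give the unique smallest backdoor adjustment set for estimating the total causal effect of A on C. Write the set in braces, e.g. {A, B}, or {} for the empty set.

Variables eligible for adjustment (non-descendants of A, excluding A and C): {B, D, G, K, N}.
Backdoor paths from A to C:
  P1: A <- G <- N -> D -> C
  P2: A <- G <- N -> K <- D -> C
  P3: A <- G <- B -> D -> C
  P4: A <- K <- N -> G <- B -> D -> C
  P5: A <- K <- N -> D -> C
  P6: A <- K <- D -> C
The empty set is not sufficient: P1 (A <- G <- N -> D -> C) has no collider blocking it and no conditioned non-collider, so it is open.
Try {D}:
  P1: blocked at chain node D ∈ conditioning set.
  P2: blocked at collider K (neither it nor any descendant is in the conditioning set).
  P3: blocked at chain node D ∈ conditioning set.
  P4: blocked at collider G (neither it nor any descendant is in the conditioning set).
  P5: blocked at chain node D ∈ conditioning set.
  P6: blocked at fork node D ∈ conditioning set.
{D} contains no descendant of A and blocks every backdoor path.
No other singleton works — e.g. {N} leaves P3 open — so {D} is the unique smallest valid adjustment set.

{D}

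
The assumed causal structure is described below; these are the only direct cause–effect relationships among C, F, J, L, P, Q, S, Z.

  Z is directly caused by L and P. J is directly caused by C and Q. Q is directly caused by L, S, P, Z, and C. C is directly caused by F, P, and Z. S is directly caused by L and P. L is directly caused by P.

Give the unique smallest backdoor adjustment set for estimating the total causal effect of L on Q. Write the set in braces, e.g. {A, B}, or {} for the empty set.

Variables eligible for adjustment (non-descendants of L, excluding L and Q): {F, P}.
Backdoor paths from L to Q:
  P1: L <- P -> Z -> C -> Q
  P2: L <- P -> Z -> C -> J <- Q
  P3: L <- P -> Z -> Q
  P4: L <- P -> C <- Z -> Q
  P5: L <- P -> C -> Q
  P6: L <- P -> C -> J <- Q
  P7: L <- P -> S -> Q
  P8: L <- P -> Q
The empty set is not sufficient: P1 (L <- P -> Z -> C -> Q) has no collider blocking it and no conditioned non-collider, so it is open.
Try {P}:
  P1: blocked at fork node P ∈ conditioning set.
  P2: blocked at fork node P ∈ conditioning set.
  P3: blocked at fork node P ∈ conditioning set.
  P4: blocked at fork node P ∈ conditioning set.
  P5: blocked at fork node P ∈ conditioning set.
  P6: blocked at fork node P ∈ conditioning set.
  P7: blocked at fork node P ∈ conditioning set.
  P8: blocked at fork node P ∈ conditioning set.
{P} contains no descendant of L and blocks every backdoor path.
No other singleton works — e.g. {F} leaves P1 open — so {P} is the unique smallest valid adjustment set.

{P}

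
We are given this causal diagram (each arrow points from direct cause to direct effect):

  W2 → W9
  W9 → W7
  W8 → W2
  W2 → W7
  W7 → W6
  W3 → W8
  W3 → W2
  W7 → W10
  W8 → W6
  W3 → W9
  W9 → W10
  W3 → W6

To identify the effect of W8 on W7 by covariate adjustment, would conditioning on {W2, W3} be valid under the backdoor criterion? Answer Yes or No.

Backdoor paths from W8 to W7 (paths whose first edge points into W8):
  P1: W8 <- W3 -> W2 -> W9 -> W7
  P2: W8 <- W3 -> W2 -> W9 -> W10 <- W7
  P3: W8 <- W3 -> W2 -> W7
  P4: W8 <- W3 -> W9 <- W2 -> W7
  P5: W8 <- W3 -> W9 -> W7
  P6: W8 <- W3 -> W9 -> W10 <- W7
  P7: W8 <- W3 -> W6 <- W7
Condition 1 (no descendant of W8 in the set): FAILS — W2 is a descendant of W8.
Condition 2 (every backdoor path blocked by {W2, W3}):
  P1: blocked at fork node W3 ∈ conditioning set.
  P2: blocked at fork node W3 ∈ conditioning set.
  P3: blocked at fork node W3 ∈ conditioning set.
  P4: blocked at fork node W3 ∈ conditioning set.
  P5: blocked at fork node W3 ∈ conditioning set.
  P6: blocked at fork node W3 ∈ conditioning set.
  P7: blocked at fork node W3 ∈ conditioning set.
{W2, W3} does not satisfy the backdoor criterion.

No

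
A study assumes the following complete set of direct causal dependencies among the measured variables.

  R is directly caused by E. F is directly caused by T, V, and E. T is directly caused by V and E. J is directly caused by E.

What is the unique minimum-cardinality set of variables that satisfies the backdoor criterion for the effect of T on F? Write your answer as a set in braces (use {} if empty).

{E, V}

Variables eligible for adjustment (non-descendants of T, excluding T and F): {E, J, R, V}.
Backdoor paths from T to F:
  P1: T <- V -> F
  P2: T <- E -> F
The empty set is not sufficient: P1 (T <- V -> F) has no collider blocking it and no conditioned non-collider, so it is open.
Try {E, V}:
  P1: blocked at fork node V ∈ conditioning set.
  P2: blocked at fork node E ∈ conditioning set.
{E, V} contains no descendant of T and blocks every backdoor path.
Every element of {E, V} is needed (dropping E leaves P2 open; dropping V leaves P1 open), so no proper subset is valid.
Among all size-2 subsets of the eligible variables, only {E, V} blocks every backdoor path, so it is the unique smallest valid adjustment set.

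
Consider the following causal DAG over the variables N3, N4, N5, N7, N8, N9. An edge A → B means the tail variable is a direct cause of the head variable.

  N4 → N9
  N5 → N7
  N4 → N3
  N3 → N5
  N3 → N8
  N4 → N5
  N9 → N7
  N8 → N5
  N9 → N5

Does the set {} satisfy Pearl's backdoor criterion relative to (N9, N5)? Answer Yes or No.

Backdoor paths from N9 to N5 (paths whose first edge points into N9):
  P1: N9 <- N4 -> N3 -> N8 -> N5
  P2: N9 <- N4 -> N3 -> N5
  P3: N9 <- N4 -> N5
Condition 1 (no descendant of N9 in the set): holds — descendants of N9 are {N5, N7}; none are in {}.
Condition 2 (every backdoor path blocked by {}):
  P1: open — no interior node is in the conditioning set.
  P2: open — no interior node is in the conditioning set.
  P3: open — no interior node is in the conditioning set.
{} does not satisfy the backdoor criterion.

No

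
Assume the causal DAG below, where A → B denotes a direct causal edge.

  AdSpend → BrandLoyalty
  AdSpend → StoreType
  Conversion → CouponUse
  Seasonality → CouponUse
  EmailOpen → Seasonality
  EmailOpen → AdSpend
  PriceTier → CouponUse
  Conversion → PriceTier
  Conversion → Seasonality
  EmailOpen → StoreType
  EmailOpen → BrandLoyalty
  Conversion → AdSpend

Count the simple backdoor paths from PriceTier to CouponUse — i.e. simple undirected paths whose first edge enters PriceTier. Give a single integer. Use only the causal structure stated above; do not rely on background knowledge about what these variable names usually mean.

A backdoor path from PriceTier to CouponUse is any simple undirected path whose first edge points into PriceTier (i.e. leaves PriceTier via a parent).
Parents of PriceTier: {Conversion}.
Enumerating:
  P1: PriceTier <- Conversion -> AdSpend <- EmailOpen -> Seasonality -> CouponUse
  P2: PriceTier <- Conversion -> AdSpend -> BrandLoyalty <- EmailOpen -> Seasonality -> CouponUse
  P3: PriceTier <- Conversion -> AdSpend -> StoreType <- EmailOpen -> Seasonality -> CouponUse
  P4: PriceTier <- Conversion -> Seasonality -> CouponUse
  P5: PriceTier <- Conversion -> CouponUse
That exhausts the simple backdoor paths. Count: 5.

5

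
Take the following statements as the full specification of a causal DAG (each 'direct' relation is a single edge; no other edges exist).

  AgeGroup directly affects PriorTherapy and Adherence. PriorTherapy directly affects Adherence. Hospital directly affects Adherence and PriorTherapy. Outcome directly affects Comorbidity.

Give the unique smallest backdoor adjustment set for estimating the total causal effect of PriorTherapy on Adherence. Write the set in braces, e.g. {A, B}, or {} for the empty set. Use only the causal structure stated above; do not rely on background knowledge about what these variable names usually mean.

Variables eligible for adjustment (non-descendants of PriorTherapy, excluding PriorTherapy and Adherence): {AgeGroup, Comorbidity, Hospital, Outcome}.
Backdoor paths from PriorTherapy to Adherence:
  P1: PriorTherapy <- AgeGroup -> Adherence
  P2: PriorTherapy <- Hospital -> Adherence
The empty set is not sufficient: P1 (PriorTherapy <- AgeGroup -> Adherence) has no collider blocking it and no conditioned non-collider, so it is open.
Try {AgeGroup, Hospital}:
  P1: blocked at fork node AgeGroup ∈ conditioning set.
  P2: blocked at fork node Hospital ∈ conditioning set.
{AgeGroup, Hospital} contains no descendant of PriorTherapy and blocks every backdoor path.
Every element of {AgeGroup, Hospital} is needed (dropping AgeGroup leaves P1 open; dropping Hospital leaves P2 open), so no proper subset is valid.
Among all size-2 subsets of the eligible variables, only {AgeGroup, Hospital} blocks every backdoor path, so it is the unique smallest valid adjustment set.

{AgeGroup, Hospital}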